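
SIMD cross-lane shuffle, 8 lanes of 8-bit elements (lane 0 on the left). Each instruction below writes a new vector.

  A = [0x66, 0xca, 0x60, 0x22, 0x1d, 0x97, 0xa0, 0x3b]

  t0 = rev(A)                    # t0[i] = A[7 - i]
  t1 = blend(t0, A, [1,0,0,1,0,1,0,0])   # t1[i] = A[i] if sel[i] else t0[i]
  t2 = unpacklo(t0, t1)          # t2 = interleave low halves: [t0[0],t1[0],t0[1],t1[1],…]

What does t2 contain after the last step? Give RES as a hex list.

RES = [0x3b, 0x66, 0xa0, 0xa0, 0x97, 0x97, 0x1d, 0x22]

→ t0 |3b|a0|97|1d|22|60|ca|66|
→ t1 |66|a0|97|22|22|97|ca|66|
→ t2 |3b|66|a0|a0|97|97|1d|22|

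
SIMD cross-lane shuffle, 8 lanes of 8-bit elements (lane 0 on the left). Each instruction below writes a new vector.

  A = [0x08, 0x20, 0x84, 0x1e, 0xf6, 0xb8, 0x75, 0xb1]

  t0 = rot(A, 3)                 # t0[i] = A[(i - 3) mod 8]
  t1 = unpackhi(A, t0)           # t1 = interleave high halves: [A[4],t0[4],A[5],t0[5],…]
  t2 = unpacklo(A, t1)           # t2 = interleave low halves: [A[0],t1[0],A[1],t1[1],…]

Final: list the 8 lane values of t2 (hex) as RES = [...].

t0 = [0xb8, 0x75, 0xb1, 0x08, 0x20, 0x84, 0x1e, 0xf6]
t1 = [0xf6, 0x20, 0xb8, 0x84, 0x75, 0x1e, 0xb1, 0xf6]
t2 = [0x08, 0xf6, 0x20, 0x20, 0x84, 0xb8, 0x1e, 0x84]

RES = [0x08, 0xf6, 0x20, 0x20, 0x84, 0xb8, 0x1e, 0x84]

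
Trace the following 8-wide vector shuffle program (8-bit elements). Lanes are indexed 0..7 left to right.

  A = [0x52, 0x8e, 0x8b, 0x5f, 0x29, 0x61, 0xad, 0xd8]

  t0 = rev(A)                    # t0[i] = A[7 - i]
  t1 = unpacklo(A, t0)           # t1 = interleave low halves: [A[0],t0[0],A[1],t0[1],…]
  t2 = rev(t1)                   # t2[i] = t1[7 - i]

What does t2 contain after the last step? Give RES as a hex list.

  t0: d8 ad 61 29 5f 8b 8e 52
  t1: 52 d8 8e ad 8b 61 5f 29
  t2: 29 5f 61 8b ad 8e d8 52

RES = [ 0x29  0x5f  0x61  0x8b  0xad  0x8e  0xd8  0x52 ]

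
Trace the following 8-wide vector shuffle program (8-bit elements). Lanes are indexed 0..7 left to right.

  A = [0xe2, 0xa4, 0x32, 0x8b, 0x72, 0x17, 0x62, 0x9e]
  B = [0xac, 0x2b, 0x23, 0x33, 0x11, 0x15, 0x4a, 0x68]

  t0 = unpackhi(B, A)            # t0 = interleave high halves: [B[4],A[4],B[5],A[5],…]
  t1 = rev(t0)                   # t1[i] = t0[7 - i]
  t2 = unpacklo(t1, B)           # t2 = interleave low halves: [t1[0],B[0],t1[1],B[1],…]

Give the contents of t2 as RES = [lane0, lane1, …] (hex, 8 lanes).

  t0: 11 72 15 17 4a 62 68 9e
  t1: 9e 68 62 4a 17 15 72 11
  t2: 9e ac 68 2b 62 23 4a 33

RES = [ 0x9e  0xac  0x68  0x2b  0x62  0x23  0x4a  0x33 ]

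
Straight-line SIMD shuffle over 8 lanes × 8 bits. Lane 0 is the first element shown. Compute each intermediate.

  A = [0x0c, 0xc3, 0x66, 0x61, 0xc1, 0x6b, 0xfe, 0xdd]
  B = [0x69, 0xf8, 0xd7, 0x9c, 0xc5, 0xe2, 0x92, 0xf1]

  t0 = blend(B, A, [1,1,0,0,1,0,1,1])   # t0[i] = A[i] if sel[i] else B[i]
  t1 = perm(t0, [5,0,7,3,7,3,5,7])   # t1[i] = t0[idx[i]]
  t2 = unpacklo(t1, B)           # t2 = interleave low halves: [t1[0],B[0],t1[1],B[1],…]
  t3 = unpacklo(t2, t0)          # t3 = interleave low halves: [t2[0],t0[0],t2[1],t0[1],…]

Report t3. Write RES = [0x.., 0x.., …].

t0 = [0x0c, 0xc3, 0xd7, 0x9c, 0xc1, 0xe2, 0xfe, 0xdd]
t1 = [0xe2, 0x0c, 0xdd, 0x9c, 0xdd, 0x9c, 0xe2, 0xdd]
t2 = [0xe2, 0x69, 0x0c, 0xf8, 0xdd, 0xd7, 0x9c, 0x9c]
t3 = [0xe2, 0x0c, 0x69, 0xc3, 0x0c, 0xd7, 0xf8, 0x9c]

RES = [ 0xe2  0x0c  0x69  0xc3  0x0c  0xd7  0xf8  0x9c ]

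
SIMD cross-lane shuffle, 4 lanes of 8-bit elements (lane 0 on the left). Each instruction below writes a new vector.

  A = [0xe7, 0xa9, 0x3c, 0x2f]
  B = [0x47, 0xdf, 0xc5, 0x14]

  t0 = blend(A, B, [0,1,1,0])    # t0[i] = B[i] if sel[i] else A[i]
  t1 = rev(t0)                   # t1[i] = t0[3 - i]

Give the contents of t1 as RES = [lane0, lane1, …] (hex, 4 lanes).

RES = [0x2f, 0xc5, 0xdf, 0xe7]

t0 = [0xe7, 0xdf, 0xc5, 0x2f]
t1 = [0x2f, 0xc5, 0xdf, 0xe7]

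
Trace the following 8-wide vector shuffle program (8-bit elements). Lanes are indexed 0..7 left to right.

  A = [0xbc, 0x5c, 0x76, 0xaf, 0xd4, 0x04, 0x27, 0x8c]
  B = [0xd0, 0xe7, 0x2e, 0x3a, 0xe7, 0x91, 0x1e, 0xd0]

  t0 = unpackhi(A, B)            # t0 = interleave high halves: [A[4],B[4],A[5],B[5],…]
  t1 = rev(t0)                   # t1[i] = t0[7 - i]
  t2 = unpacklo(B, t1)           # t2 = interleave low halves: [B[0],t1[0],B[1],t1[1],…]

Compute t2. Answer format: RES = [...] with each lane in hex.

  t0: d4 e7 04 91 27 1e 8c d0
  t1: d0 8c 1e 27 91 04 e7 d4
  t2: d0 d0 e7 8c 2e 1e 3a 27

RES = [0xd0, 0xd0, 0xe7, 0x8c, 0x2e, 0x1e, 0x3a, 0x27]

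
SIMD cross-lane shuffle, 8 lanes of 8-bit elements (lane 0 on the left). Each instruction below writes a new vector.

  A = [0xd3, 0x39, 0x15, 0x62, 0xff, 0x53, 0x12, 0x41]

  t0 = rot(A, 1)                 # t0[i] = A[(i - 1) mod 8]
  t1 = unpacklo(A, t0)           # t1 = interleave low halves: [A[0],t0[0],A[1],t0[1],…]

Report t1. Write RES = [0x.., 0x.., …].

t0 = [0x41, 0xd3, 0x39, 0x15, 0x62, 0xff, 0x53, 0x12]
t1 = [0xd3, 0x41, 0x39, 0xd3, 0x15, 0x39, 0x62, 0x15]

RES = [ 0xd3  0x41  0x39  0xd3  0x15  0x39  0x62  0x15 ]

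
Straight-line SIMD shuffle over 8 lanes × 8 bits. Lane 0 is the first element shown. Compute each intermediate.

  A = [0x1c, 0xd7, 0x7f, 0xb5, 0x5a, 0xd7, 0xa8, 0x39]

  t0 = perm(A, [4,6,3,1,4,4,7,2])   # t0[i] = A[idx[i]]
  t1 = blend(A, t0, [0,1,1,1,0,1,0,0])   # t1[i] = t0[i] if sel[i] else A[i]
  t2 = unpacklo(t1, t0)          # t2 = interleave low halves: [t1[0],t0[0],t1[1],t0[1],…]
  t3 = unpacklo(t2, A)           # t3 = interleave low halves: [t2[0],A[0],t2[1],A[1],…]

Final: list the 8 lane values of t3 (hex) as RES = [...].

RES = [ 0x1c  0x1c  0x5a  0xd7  0xa8  0x7f  0xa8  0xb5 ]

t0 = [0x5a, 0xa8, 0xb5, 0xd7, 0x5a, 0x5a, 0x39, 0x7f]
t1 = [0x1c, 0xa8, 0xb5, 0xd7, 0x5a, 0x5a, 0xa8, 0x39]
t2 = [0x1c, 0x5a, 0xa8, 0xa8, 0xb5, 0xb5, 0xd7, 0xd7]
t3 = [0x1c, 0x1c, 0x5a, 0xd7, 0xa8, 0x7f, 0xa8, 0xb5]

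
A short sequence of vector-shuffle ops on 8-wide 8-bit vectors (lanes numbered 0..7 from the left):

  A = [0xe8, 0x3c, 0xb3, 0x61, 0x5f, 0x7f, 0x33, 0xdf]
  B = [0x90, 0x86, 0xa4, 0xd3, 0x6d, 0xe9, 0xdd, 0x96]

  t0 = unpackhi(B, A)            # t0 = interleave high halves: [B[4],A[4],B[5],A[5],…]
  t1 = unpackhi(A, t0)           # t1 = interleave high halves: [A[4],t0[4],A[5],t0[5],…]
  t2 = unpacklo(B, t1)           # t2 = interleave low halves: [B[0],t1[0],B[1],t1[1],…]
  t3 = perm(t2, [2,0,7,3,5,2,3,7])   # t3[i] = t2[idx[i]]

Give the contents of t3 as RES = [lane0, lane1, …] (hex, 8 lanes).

t0 = [0x6d, 0x5f, 0xe9, 0x7f, 0xdd, 0x33, 0x96, 0xdf]
t1 = [0x5f, 0xdd, 0x7f, 0x33, 0x33, 0x96, 0xdf, 0xdf]
t2 = [0x90, 0x5f, 0x86, 0xdd, 0xa4, 0x7f, 0xd3, 0x33]
t3 = [0x86, 0x90, 0x33, 0xdd, 0x7f, 0x86, 0xdd, 0x33]

RES = [0x86, 0x90, 0x33, 0xdd, 0x7f, 0x86, 0xdd, 0x33]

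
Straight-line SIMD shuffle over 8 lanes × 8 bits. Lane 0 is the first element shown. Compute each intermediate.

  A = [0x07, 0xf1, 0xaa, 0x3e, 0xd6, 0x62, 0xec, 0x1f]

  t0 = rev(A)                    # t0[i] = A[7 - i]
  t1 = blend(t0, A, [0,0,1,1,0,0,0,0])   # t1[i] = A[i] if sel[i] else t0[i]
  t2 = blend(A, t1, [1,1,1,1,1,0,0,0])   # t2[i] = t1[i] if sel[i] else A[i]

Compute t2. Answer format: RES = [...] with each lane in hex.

RES = [0x1f, 0xec, 0xaa, 0x3e, 0x3e, 0x62, 0xec, 0x1f]

→ t0 |1f|ec|62|d6|3e|aa|f1|07|
→ t1 |1f|ec|aa|3e|3e|aa|f1|07|
→ t2 |1f|ec|aa|3e|3e|62|ec|1f|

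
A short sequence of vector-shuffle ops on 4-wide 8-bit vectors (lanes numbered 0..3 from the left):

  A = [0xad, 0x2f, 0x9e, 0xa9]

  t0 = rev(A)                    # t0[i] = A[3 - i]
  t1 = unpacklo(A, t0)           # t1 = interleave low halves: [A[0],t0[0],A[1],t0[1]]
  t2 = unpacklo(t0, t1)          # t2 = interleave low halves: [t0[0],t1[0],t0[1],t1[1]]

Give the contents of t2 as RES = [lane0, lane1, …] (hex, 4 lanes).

  t0: a9 9e 2f ad
  t1: ad a9 2f 9e
  t2: a9 ad 9e a9

RES = [0xa9, 0xad, 0x9e, 0xa9]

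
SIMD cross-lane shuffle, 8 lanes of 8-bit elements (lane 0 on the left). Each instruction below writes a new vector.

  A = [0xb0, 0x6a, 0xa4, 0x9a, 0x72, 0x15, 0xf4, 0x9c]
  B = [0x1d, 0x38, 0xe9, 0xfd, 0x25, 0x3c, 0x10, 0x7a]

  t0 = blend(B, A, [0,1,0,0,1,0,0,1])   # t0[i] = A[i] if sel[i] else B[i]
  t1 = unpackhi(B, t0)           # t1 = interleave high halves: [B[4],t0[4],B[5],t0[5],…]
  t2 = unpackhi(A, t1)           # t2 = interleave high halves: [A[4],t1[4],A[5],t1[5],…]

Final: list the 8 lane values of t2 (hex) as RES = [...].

t0 = [0x1d, 0x6a, 0xe9, 0xfd, 0x72, 0x3c, 0x10, 0x9c]
t1 = [0x25, 0x72, 0x3c, 0x3c, 0x10, 0x10, 0x7a, 0x9c]
t2 = [0x72, 0x10, 0x15, 0x10, 0xf4, 0x7a, 0x9c, 0x9c]

RES = [ 0x72  0x10  0x15  0x10  0xf4  0x7a  0x9c  0x9c ]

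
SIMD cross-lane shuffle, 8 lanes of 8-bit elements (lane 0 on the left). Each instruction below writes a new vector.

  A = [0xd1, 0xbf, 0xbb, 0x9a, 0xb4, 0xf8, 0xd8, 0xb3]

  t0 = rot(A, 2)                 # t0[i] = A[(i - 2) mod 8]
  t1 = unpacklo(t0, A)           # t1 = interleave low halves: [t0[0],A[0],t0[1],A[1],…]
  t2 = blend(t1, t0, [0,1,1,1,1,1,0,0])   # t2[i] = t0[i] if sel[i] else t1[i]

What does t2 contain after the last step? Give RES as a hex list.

RES = [0xd8, 0xb3, 0xd1, 0xbf, 0xbb, 0x9a, 0xbf, 0x9a]

t0 = [0xd8, 0xb3, 0xd1, 0xbf, 0xbb, 0x9a, 0xb4, 0xf8]
t1 = [0xd8, 0xd1, 0xb3, 0xbf, 0xd1, 0xbb, 0xbf, 0x9a]
t2 = [0xd8, 0xb3, 0xd1, 0xbf, 0xbb, 0x9a, 0xbf, 0x9a]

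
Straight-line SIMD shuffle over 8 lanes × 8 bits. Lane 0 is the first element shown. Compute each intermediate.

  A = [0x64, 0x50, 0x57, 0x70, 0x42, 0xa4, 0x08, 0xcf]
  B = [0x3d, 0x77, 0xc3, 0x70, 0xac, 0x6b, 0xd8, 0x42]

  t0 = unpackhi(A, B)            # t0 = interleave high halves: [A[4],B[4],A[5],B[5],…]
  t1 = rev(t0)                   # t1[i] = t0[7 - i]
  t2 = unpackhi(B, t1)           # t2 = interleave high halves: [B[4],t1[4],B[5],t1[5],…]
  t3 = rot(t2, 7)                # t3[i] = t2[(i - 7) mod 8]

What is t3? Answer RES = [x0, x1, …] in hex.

  t0: 42 ac a4 6b 08 d8 cf 42
  t1: 42 cf d8 08 6b a4 ac 42
  t2: ac 6b 6b a4 d8 ac 42 42
  t3: 6b 6b a4 d8 ac 42 42 ac

RES = [ 0x6b  0x6b  0xa4  0xd8  0xac  0x42  0x42  0xac ]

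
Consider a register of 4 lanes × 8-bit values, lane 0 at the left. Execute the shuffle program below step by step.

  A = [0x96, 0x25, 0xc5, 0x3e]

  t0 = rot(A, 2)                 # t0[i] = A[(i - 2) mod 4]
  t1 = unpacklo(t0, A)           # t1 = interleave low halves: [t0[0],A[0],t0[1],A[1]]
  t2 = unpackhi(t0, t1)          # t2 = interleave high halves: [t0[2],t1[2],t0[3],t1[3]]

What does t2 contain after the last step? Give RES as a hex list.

RES = [ 0x96  0x3e  0x25  0x25 ]

t0 = [0xc5, 0x3e, 0x96, 0x25]
t1 = [0xc5, 0x96, 0x3e, 0x25]
t2 = [0x96, 0x3e, 0x25, 0x25]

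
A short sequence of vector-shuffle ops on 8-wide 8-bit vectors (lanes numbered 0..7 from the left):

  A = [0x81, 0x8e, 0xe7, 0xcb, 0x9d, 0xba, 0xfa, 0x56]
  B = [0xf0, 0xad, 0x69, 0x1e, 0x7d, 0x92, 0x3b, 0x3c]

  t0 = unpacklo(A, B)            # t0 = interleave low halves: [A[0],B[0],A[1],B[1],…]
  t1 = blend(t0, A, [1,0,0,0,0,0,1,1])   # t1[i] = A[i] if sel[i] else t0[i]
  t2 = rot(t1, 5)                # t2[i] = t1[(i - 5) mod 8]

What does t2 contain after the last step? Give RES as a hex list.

t0 = [0x81, 0xf0, 0x8e, 0xad, 0xe7, 0x69, 0xcb, 0x1e]
t1 = [0x81, 0xf0, 0x8e, 0xad, 0xe7, 0x69, 0xfa, 0x56]
t2 = [0xad, 0xe7, 0x69, 0xfa, 0x56, 0x81, 0xf0, 0x8e]

RES = [0xad, 0xe7, 0x69, 0xfa, 0x56, 0x81, 0xf0, 0x8e]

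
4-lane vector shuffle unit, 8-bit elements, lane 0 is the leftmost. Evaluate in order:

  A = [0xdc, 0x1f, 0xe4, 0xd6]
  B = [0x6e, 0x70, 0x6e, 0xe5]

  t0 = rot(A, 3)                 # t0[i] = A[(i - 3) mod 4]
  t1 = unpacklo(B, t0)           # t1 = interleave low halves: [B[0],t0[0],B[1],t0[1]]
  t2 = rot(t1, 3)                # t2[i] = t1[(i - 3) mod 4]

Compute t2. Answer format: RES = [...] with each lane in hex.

t0 = [0x1f, 0xe4, 0xd6, 0xdc]
t1 = [0x6e, 0x1f, 0x70, 0xe4]
t2 = [0x1f, 0x70, 0xe4, 0x6e]

RES = [ 0x1f  0x70  0xe4  0x6e ]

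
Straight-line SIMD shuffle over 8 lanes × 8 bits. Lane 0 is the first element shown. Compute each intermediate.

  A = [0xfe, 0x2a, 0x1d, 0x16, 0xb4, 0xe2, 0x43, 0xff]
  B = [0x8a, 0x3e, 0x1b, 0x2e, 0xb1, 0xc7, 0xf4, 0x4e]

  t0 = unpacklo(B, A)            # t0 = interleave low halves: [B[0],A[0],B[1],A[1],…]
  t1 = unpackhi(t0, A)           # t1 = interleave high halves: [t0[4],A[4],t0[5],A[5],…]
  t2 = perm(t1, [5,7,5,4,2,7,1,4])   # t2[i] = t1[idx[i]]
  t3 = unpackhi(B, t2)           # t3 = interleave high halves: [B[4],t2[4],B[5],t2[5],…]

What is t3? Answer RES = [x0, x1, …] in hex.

  t0: 8a fe 3e 2a 1b 1d 2e 16
  t1: 1b b4 1d e2 2e 43 16 ff
  t2: 43 ff 43 2e 1d ff b4 2e
  t3: b1 1d c7 ff f4 b4 4e 2e

RES = [0xb1, 0x1d, 0xc7, 0xff, 0xf4, 0xb4, 0x4e, 0x2e]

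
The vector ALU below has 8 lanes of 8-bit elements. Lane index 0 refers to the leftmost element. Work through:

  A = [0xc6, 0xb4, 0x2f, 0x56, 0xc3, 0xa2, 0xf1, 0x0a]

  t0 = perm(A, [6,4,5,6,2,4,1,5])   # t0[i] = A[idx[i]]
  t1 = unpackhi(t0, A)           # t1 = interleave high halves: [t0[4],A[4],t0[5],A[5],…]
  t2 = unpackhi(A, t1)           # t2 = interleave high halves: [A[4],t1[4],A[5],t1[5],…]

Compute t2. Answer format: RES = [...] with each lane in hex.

t0 = [0xf1, 0xc3, 0xa2, 0xf1, 0x2f, 0xc3, 0xb4, 0xa2]
t1 = [0x2f, 0xc3, 0xc3, 0xa2, 0xb4, 0xf1, 0xa2, 0x0a]
t2 = [0xc3, 0xb4, 0xa2, 0xf1, 0xf1, 0xa2, 0x0a, 0x0a]

RES = [ 0xc3  0xb4  0xa2  0xf1  0xf1  0xa2  0x0a  0x0a ]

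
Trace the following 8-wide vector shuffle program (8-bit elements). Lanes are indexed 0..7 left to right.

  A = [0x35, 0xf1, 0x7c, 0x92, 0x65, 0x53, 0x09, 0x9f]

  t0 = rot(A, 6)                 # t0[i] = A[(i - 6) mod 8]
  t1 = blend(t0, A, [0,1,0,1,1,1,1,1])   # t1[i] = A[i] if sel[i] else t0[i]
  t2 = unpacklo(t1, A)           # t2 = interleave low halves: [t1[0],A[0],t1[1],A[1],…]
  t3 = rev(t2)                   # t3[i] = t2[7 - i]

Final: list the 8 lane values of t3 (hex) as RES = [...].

RES = [ 0x92  0x92  0x7c  0x65  0xf1  0xf1  0x35  0x7c ]

t0 = [0x7c, 0x92, 0x65, 0x53, 0x09, 0x9f, 0x35, 0xf1]
t1 = [0x7c, 0xf1, 0x65, 0x92, 0x65, 0x53, 0x09, 0x9f]
t2 = [0x7c, 0x35, 0xf1, 0xf1, 0x65, 0x7c, 0x92, 0x92]
t3 = [0x92, 0x92, 0x7c, 0x65, 0xf1, 0xf1, 0x35, 0x7c]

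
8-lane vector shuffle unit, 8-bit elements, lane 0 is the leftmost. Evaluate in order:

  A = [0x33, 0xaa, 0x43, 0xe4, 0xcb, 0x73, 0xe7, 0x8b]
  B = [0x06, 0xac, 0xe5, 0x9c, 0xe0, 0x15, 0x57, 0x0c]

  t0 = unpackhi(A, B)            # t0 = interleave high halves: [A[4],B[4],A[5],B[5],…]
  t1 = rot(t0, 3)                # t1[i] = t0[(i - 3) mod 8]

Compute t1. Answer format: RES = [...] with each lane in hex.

RES = [0x57, 0x8b, 0x0c, 0xcb, 0xe0, 0x73, 0x15, 0xe7]

→ t0 |cb|e0|73|15|e7|57|8b|0c|
→ t1 |57|8b|0c|cb|e0|73|15|e7|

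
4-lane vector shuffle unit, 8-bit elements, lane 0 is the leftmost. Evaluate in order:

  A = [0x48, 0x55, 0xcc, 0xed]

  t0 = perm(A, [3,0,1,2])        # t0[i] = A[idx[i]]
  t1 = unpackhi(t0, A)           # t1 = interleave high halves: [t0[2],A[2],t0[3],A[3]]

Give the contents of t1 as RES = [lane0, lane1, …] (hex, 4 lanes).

RES = [0x55, 0xcc, 0xcc, 0xed]

  t0: ed 48 55 cc
  t1: 55 cc cc ed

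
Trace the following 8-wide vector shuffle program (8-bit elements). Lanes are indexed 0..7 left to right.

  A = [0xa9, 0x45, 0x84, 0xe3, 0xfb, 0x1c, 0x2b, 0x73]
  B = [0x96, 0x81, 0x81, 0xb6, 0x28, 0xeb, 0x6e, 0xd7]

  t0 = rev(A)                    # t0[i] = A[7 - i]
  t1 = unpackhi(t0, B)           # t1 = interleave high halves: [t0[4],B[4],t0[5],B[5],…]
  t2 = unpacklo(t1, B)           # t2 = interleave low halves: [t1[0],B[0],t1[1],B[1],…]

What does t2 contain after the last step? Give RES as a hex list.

RES = [ 0xe3  0x96  0x28  0x81  0x84  0x81  0xeb  0xb6 ]

t0 = [0x73, 0x2b, 0x1c, 0xfb, 0xe3, 0x84, 0x45, 0xa9]
t1 = [0xe3, 0x28, 0x84, 0xeb, 0x45, 0x6e, 0xa9, 0xd7]
t2 = [0xe3, 0x96, 0x28, 0x81, 0x84, 0x81, 0xeb, 0xb6]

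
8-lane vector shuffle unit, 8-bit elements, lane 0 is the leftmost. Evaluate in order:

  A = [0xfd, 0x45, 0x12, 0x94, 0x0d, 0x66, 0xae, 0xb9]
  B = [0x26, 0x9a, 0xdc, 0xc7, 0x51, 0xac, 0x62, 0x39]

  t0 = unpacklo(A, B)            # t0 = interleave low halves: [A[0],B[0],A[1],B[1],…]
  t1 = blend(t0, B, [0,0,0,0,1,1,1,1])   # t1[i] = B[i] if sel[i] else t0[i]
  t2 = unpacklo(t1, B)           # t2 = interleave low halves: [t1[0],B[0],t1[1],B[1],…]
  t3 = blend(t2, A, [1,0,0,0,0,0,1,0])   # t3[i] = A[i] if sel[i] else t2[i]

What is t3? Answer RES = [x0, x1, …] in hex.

RES = [0xfd, 0x26, 0x26, 0x9a, 0x45, 0xdc, 0xae, 0xc7]

t0 = [0xfd, 0x26, 0x45, 0x9a, 0x12, 0xdc, 0x94, 0xc7]
t1 = [0xfd, 0x26, 0x45, 0x9a, 0x51, 0xac, 0x62, 0x39]
t2 = [0xfd, 0x26, 0x26, 0x9a, 0x45, 0xdc, 0x9a, 0xc7]
t3 = [0xfd, 0x26, 0x26, 0x9a, 0x45, 0xdc, 0xae, 0xc7]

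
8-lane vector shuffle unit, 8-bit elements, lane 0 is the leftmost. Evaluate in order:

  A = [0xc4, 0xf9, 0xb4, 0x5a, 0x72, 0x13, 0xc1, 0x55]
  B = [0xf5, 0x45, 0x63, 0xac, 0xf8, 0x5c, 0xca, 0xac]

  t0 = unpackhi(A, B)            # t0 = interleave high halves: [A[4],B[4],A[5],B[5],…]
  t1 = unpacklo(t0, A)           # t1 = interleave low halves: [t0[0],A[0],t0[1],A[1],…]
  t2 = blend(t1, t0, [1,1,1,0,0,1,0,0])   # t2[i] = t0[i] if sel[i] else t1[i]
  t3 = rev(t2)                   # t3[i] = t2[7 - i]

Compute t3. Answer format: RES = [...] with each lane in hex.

t0 = [0x72, 0xf8, 0x13, 0x5c, 0xc1, 0xca, 0x55, 0xac]
t1 = [0x72, 0xc4, 0xf8, 0xf9, 0x13, 0xb4, 0x5c, 0x5a]
t2 = [0x72, 0xf8, 0x13, 0xf9, 0x13, 0xca, 0x5c, 0x5a]
t3 = [0x5a, 0x5c, 0xca, 0x13, 0xf9, 0x13, 0xf8, 0x72]

RES = [ 0x5a  0x5c  0xca  0x13  0xf9  0x13  0xf8  0x72 ]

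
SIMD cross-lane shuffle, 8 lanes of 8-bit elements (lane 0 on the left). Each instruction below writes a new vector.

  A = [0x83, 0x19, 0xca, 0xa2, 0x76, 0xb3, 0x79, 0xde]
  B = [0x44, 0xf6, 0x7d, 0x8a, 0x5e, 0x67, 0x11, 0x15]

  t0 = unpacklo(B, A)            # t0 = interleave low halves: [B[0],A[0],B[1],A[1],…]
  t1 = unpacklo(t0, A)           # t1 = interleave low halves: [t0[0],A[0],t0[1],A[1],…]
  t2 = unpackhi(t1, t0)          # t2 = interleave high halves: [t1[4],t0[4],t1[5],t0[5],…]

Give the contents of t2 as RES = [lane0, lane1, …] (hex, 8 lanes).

RES = [0xf6, 0x7d, 0xca, 0xca, 0x19, 0x8a, 0xa2, 0xa2]

  t0: 44 83 f6 19 7d ca 8a a2
  t1: 44 83 83 19 f6 ca 19 a2
  t2: f6 7d ca ca 19 8a a2 a2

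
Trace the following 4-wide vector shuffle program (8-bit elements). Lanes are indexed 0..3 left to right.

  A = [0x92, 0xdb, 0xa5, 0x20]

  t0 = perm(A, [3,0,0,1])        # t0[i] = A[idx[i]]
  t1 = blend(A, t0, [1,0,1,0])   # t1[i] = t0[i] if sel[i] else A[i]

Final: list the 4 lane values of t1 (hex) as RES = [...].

→ t0 |20|92|92|db|
→ t1 |20|db|92|20|

RES = [ 0x20  0xdb  0x92  0x20 ]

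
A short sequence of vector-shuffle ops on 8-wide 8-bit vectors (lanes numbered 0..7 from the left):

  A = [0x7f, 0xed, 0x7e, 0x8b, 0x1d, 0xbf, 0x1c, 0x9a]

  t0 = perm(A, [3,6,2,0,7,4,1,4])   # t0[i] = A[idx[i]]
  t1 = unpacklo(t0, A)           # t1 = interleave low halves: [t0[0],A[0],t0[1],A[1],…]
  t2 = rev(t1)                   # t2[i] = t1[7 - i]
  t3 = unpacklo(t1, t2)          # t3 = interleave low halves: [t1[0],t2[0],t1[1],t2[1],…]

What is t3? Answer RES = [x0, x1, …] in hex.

RES = [ 0x8b  0x8b  0x7f  0x7f  0x1c  0x7e  0xed  0x7e ]

→ t0 |8b|1c|7e|7f|9a|1d|ed|1d|
→ t1 |8b|7f|1c|ed|7e|7e|7f|8b|
→ t2 |8b|7f|7e|7e|ed|1c|7f|8b|
→ t3 |8b|8b|7f|7f|1c|7e|ed|7e|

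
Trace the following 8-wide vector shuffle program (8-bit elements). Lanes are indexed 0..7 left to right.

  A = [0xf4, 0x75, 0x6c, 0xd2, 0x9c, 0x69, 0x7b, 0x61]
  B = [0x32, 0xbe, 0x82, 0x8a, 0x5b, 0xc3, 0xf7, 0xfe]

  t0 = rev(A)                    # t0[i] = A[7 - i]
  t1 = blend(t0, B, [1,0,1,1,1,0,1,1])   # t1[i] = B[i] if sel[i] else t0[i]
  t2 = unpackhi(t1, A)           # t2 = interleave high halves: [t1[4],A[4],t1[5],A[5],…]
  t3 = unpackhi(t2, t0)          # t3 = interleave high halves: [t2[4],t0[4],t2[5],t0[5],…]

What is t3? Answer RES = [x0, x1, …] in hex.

RES = [ 0xf7  0xd2  0x7b  0x6c  0xfe  0x75  0x61  0xf4 ]

→ t0 |61|7b|69|9c|d2|6c|75|f4|
→ t1 |32|7b|82|8a|5b|6c|f7|fe|
→ t2 |5b|9c|6c|69|f7|7b|fe|61|
→ t3 |f7|d2|7b|6c|fe|75|61|f4|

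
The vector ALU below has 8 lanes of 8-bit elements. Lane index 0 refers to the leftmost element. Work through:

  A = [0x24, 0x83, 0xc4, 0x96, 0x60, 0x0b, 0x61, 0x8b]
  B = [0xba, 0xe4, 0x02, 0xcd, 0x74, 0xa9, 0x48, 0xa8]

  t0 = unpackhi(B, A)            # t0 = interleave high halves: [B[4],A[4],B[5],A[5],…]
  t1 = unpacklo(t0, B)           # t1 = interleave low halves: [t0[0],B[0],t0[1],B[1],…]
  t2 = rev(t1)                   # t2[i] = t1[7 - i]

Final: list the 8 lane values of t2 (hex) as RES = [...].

  t0: 74 60 a9 0b 48 61 a8 8b
  t1: 74 ba 60 e4 a9 02 0b cd
  t2: cd 0b 02 a9 e4 60 ba 74

RES = [ 0xcd  0x0b  0x02  0xa9  0xe4  0x60  0xba  0x74 ]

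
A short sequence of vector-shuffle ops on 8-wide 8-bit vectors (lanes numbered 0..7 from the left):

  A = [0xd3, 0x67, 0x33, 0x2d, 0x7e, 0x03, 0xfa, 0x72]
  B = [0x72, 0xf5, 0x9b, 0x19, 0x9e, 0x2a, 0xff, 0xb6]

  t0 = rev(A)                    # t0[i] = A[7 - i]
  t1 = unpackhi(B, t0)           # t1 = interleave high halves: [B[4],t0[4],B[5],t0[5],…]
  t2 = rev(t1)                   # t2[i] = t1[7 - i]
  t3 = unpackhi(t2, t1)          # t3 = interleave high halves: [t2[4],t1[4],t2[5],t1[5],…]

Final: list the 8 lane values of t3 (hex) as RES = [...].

RES = [0x33, 0xff, 0x2a, 0x67, 0x2d, 0xb6, 0x9e, 0xd3]

→ t0 |72|fa|03|7e|2d|33|67|d3|
→ t1 |9e|2d|2a|33|ff|67|b6|d3|
→ t2 |d3|b6|67|ff|33|2a|2d|9e|
→ t3 |33|ff|2a|67|2d|b6|9e|d3|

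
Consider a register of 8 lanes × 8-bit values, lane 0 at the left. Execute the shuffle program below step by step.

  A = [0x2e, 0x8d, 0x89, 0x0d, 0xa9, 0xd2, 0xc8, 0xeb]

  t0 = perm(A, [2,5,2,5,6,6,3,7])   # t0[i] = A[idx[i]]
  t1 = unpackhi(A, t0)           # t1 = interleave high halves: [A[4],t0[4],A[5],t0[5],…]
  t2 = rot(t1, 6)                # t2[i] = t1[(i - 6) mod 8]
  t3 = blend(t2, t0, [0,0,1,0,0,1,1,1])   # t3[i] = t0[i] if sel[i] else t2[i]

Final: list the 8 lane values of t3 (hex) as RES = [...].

t0 = [0x89, 0xd2, 0x89, 0xd2, 0xc8, 0xc8, 0x0d, 0xeb]
t1 = [0xa9, 0xc8, 0xd2, 0xc8, 0xc8, 0x0d, 0xeb, 0xeb]
t2 = [0xd2, 0xc8, 0xc8, 0x0d, 0xeb, 0xeb, 0xa9, 0xc8]
t3 = [0xd2, 0xc8, 0x89, 0x0d, 0xeb, 0xc8, 0x0d, 0xeb]

RES = [0xd2, 0xc8, 0x89, 0x0d, 0xeb, 0xc8, 0x0d, 0xeb]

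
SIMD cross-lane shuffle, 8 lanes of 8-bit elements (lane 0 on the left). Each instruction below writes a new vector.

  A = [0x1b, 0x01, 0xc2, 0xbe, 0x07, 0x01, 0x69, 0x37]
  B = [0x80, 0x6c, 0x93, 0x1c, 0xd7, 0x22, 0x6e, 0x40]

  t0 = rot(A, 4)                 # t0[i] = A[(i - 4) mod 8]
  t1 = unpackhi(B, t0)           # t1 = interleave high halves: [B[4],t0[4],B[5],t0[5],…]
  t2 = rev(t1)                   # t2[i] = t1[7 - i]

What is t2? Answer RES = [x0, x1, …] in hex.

RES = [0xbe, 0x40, 0xc2, 0x6e, 0x01, 0x22, 0x1b, 0xd7]

  t0: 07 01 69 37 1b 01 c2 be
  t1: d7 1b 22 01 6e c2 40 be
  t2: be 40 c2 6e 01 22 1b d7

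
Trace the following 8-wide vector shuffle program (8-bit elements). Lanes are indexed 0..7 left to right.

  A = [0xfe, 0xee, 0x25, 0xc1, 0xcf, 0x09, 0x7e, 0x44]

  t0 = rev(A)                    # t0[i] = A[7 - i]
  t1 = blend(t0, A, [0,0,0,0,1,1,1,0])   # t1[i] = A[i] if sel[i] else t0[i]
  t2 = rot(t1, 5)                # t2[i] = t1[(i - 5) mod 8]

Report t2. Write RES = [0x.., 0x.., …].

→ t0 |44|7e|09|cf|c1|25|ee|fe|
→ t1 |44|7e|09|cf|cf|09|7e|fe|
→ t2 |cf|cf|09|7e|fe|44|7e|09|

RES = [0xcf, 0xcf, 0x09, 0x7e, 0xfe, 0x44, 0x7e, 0x09]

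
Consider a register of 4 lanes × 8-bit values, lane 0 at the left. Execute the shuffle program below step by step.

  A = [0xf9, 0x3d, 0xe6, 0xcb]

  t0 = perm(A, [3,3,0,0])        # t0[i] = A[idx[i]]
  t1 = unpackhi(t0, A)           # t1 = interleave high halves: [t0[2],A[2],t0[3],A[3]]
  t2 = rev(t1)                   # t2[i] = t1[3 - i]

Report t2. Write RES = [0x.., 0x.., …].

RES = [ 0xcb  0xf9  0xe6  0xf9 ]

t0 = [0xcb, 0xcb, 0xf9, 0xf9]
t1 = [0xf9, 0xe6, 0xf9, 0xcb]
t2 = [0xcb, 0xf9, 0xe6, 0xf9]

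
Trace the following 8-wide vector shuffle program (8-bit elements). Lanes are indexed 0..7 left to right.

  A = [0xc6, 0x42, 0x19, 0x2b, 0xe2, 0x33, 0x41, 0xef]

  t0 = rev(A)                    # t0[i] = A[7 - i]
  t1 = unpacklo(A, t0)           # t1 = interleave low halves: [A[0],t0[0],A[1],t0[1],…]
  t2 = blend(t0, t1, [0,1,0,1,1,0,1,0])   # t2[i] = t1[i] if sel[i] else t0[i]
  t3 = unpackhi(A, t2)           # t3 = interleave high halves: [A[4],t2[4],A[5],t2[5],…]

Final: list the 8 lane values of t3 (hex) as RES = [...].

t0 = [0xef, 0x41, 0x33, 0xe2, 0x2b, 0x19, 0x42, 0xc6]
t1 = [0xc6, 0xef, 0x42, 0x41, 0x19, 0x33, 0x2b, 0xe2]
t2 = [0xef, 0xef, 0x33, 0x41, 0x19, 0x19, 0x2b, 0xc6]
t3 = [0xe2, 0x19, 0x33, 0x19, 0x41, 0x2b, 0xef, 0xc6]

RES = [ 0xe2  0x19  0x33  0x19  0x41  0x2b  0xef  0xc6 ]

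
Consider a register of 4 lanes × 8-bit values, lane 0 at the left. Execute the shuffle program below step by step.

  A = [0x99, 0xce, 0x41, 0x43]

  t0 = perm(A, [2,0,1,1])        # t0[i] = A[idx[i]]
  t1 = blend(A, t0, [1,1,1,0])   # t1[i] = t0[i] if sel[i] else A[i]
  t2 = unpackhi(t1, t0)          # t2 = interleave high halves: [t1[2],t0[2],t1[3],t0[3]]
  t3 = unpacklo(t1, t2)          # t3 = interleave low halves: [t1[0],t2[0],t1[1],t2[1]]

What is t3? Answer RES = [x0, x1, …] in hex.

RES = [ 0x41  0xce  0x99  0xce ]

→ t0 |41|99|ce|ce|
→ t1 |41|99|ce|43|
→ t2 |ce|ce|43|ce|
→ t3 |41|ce|99|ce|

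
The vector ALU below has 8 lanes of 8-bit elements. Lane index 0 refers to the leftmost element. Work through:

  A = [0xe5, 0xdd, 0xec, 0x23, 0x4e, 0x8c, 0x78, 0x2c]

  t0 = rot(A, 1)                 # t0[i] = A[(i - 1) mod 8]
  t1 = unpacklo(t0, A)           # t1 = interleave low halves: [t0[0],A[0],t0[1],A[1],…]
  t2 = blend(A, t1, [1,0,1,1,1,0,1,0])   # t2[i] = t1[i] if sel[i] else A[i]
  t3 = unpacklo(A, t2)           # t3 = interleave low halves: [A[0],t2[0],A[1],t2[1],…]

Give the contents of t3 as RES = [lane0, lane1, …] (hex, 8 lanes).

RES = [0xe5, 0x2c, 0xdd, 0xdd, 0xec, 0xe5, 0x23, 0xdd]

t0 = [0x2c, 0xe5, 0xdd, 0xec, 0x23, 0x4e, 0x8c, 0x78]
t1 = [0x2c, 0xe5, 0xe5, 0xdd, 0xdd, 0xec, 0xec, 0x23]
t2 = [0x2c, 0xdd, 0xe5, 0xdd, 0xdd, 0x8c, 0xec, 0x2c]
t3 = [0xe5, 0x2c, 0xdd, 0xdd, 0xec, 0xe5, 0x23, 0xdd]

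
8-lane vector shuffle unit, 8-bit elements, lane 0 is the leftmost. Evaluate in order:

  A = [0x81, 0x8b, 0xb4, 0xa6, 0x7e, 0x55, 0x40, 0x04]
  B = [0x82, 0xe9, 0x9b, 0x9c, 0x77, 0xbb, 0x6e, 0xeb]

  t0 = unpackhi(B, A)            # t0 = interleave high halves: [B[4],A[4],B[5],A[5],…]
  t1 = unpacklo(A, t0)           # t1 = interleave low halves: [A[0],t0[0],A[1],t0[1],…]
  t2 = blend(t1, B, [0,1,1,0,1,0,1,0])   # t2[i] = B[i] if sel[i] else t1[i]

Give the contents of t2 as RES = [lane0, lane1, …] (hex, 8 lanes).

t0 = [0x77, 0x7e, 0xbb, 0x55, 0x6e, 0x40, 0xeb, 0x04]
t1 = [0x81, 0x77, 0x8b, 0x7e, 0xb4, 0xbb, 0xa6, 0x55]
t2 = [0x81, 0xe9, 0x9b, 0x7e, 0x77, 0xbb, 0x6e, 0x55]

RES = [ 0x81  0xe9  0x9b  0x7e  0x77  0xbb  0x6e  0x55 ]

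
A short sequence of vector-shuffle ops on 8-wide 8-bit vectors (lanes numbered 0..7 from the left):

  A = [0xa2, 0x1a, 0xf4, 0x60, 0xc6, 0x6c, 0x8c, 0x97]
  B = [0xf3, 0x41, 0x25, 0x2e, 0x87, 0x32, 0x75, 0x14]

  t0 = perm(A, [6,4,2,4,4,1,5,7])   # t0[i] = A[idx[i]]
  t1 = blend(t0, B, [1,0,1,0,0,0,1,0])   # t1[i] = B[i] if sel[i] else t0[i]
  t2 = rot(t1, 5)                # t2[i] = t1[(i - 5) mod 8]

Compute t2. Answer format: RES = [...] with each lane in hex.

  t0: 8c c6 f4 c6 c6 1a 6c 97
  t1: f3 c6 25 c6 c6 1a 75 97
  t2: c6 c6 1a 75 97 f3 c6 25

RES = [ 0xc6  0xc6  0x1a  0x75  0x97  0xf3  0xc6  0x25 ]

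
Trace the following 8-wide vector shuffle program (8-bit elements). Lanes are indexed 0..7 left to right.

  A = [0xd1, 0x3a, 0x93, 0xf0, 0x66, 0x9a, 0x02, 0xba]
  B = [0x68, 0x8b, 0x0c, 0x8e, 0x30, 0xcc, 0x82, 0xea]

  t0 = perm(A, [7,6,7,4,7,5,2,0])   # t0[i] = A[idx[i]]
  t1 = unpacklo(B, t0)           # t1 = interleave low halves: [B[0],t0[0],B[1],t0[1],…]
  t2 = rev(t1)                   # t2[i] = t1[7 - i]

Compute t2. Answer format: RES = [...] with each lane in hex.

→ t0 |ba|02|ba|66|ba|9a|93|d1|
→ t1 |68|ba|8b|02|0c|ba|8e|66|
→ t2 |66|8e|ba|0c|02|8b|ba|68|

RES = [ 0x66  0x8e  0xba  0x0c  0x02  0x8b  0xba  0x68 ]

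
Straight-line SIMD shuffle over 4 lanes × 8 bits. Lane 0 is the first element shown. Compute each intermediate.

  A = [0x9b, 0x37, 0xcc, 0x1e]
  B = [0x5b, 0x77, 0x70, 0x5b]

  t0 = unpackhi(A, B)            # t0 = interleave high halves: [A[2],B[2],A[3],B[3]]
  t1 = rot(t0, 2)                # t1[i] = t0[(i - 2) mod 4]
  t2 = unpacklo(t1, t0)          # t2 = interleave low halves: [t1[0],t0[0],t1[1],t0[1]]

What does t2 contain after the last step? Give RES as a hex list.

t0 = [0xcc, 0x70, 0x1e, 0x5b]
t1 = [0x1e, 0x5b, 0xcc, 0x70]
t2 = [0x1e, 0xcc, 0x5b, 0x70]

RES = [ 0x1e  0xcc  0x5b  0x70 ]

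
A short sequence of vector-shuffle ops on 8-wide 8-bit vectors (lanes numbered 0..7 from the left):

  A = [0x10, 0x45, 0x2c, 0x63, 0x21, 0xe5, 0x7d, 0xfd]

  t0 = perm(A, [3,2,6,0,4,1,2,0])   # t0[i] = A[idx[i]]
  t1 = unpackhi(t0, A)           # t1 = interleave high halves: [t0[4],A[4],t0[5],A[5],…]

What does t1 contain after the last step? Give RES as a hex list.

RES = [0x21, 0x21, 0x45, 0xe5, 0x2c, 0x7d, 0x10, 0xfd]

→ t0 |63|2c|7d|10|21|45|2c|10|
→ t1 |21|21|45|e5|2c|7d|10|fd|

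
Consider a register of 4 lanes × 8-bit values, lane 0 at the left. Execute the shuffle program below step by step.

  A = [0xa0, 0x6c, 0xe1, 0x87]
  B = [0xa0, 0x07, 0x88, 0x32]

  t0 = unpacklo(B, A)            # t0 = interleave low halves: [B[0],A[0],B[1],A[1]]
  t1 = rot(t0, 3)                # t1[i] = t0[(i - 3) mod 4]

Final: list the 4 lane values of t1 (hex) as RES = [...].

RES = [0xa0, 0x07, 0x6c, 0xa0]

t0 = [0xa0, 0xa0, 0x07, 0x6c]
t1 = [0xa0, 0x07, 0x6c, 0xa0]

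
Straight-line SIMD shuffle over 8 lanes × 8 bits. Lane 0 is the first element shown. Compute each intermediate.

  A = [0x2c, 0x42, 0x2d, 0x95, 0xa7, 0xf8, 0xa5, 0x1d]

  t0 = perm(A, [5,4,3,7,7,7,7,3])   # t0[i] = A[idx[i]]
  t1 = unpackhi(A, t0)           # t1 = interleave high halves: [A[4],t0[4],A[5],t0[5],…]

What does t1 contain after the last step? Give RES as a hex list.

t0 = [0xf8, 0xa7, 0x95, 0x1d, 0x1d, 0x1d, 0x1d, 0x95]
t1 = [0xa7, 0x1d, 0xf8, 0x1d, 0xa5, 0x1d, 0x1d, 0x95]

RES = [ 0xa7  0x1d  0xf8  0x1d  0xa5  0x1d  0x1d  0x95 ]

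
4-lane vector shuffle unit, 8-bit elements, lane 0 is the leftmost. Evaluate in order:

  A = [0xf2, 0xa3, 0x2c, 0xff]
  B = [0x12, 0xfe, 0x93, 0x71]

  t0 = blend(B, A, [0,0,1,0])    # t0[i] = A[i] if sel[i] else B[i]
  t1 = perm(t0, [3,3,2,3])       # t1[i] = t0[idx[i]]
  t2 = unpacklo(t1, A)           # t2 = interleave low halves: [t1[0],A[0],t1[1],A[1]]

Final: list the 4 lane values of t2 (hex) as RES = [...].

  t0: 12 fe 2c 71
  t1: 71 71 2c 71
  t2: 71 f2 71 a3

RES = [0x71, 0xf2, 0x71, 0xa3]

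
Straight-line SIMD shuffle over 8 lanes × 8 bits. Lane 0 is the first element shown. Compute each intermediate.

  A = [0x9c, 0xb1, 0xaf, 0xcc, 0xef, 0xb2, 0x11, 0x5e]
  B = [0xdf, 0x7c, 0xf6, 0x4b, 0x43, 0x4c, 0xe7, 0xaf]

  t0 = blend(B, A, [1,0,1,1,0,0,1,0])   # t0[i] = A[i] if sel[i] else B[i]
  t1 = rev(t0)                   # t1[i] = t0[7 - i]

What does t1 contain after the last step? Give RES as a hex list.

RES = [ 0xaf  0x11  0x4c  0x43  0xcc  0xaf  0x7c  0x9c ]

→ t0 |9c|7c|af|cc|43|4c|11|af|
→ t1 |af|11|4c|43|cc|af|7c|9c|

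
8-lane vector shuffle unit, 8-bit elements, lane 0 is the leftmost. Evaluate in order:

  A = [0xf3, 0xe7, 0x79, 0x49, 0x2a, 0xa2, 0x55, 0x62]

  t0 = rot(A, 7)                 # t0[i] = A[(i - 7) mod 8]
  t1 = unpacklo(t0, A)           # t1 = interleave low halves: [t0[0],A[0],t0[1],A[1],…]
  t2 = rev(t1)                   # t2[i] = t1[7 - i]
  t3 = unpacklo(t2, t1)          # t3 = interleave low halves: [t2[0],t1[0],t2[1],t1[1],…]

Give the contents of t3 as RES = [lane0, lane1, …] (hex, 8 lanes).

RES = [0x49, 0xe7, 0x2a, 0xf3, 0x79, 0x79, 0x49, 0xe7]

  t0: e7 79 49 2a a2 55 62 f3
  t1: e7 f3 79 e7 49 79 2a 49
  t2: 49 2a 79 49 e7 79 f3 e7
  t3: 49 e7 2a f3 79 79 49 e7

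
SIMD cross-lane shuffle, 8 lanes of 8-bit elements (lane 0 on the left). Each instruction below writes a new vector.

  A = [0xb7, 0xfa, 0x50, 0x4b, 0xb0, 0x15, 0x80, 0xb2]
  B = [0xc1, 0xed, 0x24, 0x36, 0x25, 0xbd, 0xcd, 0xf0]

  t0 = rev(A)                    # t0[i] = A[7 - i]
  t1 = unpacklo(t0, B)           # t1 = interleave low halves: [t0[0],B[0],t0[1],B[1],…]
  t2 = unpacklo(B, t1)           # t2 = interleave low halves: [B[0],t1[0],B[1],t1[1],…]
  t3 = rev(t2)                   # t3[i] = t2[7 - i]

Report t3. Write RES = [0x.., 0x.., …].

RES = [ 0xed  0x36  0x80  0x24  0xc1  0xed  0xb2  0xc1 ]

  t0: b2 80 15 b0 4b 50 fa b7
  t1: b2 c1 80 ed 15 24 b0 36
  t2: c1 b2 ed c1 24 80 36 ed
  t3: ed 36 80 24 c1 ed b2 c1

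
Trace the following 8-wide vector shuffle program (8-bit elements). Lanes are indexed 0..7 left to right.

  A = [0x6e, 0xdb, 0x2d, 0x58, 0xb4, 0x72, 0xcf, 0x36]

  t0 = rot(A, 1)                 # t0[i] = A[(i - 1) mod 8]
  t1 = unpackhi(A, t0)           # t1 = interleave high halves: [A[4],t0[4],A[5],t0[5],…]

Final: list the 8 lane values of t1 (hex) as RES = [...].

t0 = [0x36, 0x6e, 0xdb, 0x2d, 0x58, 0xb4, 0x72, 0xcf]
t1 = [0xb4, 0x58, 0x72, 0xb4, 0xcf, 0x72, 0x36, 0xcf]

RES = [0xb4, 0x58, 0x72, 0xb4, 0xcf, 0x72, 0x36, 0xcf]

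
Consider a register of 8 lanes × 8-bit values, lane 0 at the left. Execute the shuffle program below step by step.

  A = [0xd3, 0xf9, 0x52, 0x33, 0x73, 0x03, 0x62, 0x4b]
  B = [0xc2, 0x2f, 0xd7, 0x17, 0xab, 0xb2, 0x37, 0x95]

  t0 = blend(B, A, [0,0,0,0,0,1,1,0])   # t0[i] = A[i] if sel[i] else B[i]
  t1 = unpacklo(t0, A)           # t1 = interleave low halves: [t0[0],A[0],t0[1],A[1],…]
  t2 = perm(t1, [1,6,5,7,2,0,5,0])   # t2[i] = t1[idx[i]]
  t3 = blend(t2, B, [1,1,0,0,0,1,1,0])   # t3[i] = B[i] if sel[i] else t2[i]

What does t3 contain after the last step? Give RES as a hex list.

RES = [0xc2, 0x2f, 0x52, 0x33, 0x2f, 0xb2, 0x37, 0xc2]

t0 = [0xc2, 0x2f, 0xd7, 0x17, 0xab, 0x03, 0x62, 0x95]
t1 = [0xc2, 0xd3, 0x2f, 0xf9, 0xd7, 0x52, 0x17, 0x33]
t2 = [0xd3, 0x17, 0x52, 0x33, 0x2f, 0xc2, 0x52, 0xc2]
t3 = [0xc2, 0x2f, 0x52, 0x33, 0x2f, 0xb2, 0x37, 0xc2]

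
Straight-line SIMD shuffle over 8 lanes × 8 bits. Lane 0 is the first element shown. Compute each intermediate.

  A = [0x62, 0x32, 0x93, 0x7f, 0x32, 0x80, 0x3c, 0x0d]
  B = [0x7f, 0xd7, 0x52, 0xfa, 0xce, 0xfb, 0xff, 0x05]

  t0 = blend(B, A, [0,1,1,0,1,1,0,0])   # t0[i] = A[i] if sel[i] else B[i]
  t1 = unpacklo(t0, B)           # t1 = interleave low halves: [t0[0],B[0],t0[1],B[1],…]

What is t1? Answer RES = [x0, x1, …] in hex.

t0 = [0x7f, 0x32, 0x93, 0xfa, 0x32, 0x80, 0xff, 0x05]
t1 = [0x7f, 0x7f, 0x32, 0xd7, 0x93, 0x52, 0xfa, 0xfa]

RES = [ 0x7f  0x7f  0x32  0xd7  0x93  0x52  0xfa  0xfa ]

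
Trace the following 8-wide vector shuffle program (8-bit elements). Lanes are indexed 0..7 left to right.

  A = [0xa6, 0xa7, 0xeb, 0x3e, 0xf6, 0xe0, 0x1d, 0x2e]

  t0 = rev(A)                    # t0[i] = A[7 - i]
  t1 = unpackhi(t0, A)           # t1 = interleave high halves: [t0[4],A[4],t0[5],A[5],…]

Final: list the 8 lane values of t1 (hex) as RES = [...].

→ t0 |2e|1d|e0|f6|3e|eb|a7|a6|
→ t1 |3e|f6|eb|e0|a7|1d|a6|2e|

RES = [0x3e, 0xf6, 0xeb, 0xe0, 0xa7, 0x1d, 0xa6, 0x2e]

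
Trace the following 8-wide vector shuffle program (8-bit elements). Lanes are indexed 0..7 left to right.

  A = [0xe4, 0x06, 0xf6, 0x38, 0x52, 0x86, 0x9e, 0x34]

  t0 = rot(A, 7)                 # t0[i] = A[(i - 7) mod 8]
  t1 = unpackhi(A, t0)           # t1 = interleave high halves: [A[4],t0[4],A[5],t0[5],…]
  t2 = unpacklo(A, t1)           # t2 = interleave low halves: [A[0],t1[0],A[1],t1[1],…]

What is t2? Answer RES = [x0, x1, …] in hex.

RES = [ 0xe4  0x52  0x06  0x86  0xf6  0x86  0x38  0x9e ]

→ t0 |06|f6|38|52|86|9e|34|e4|
→ t1 |52|86|86|9e|9e|34|34|e4|
→ t2 |e4|52|06|86|f6|86|38|9e|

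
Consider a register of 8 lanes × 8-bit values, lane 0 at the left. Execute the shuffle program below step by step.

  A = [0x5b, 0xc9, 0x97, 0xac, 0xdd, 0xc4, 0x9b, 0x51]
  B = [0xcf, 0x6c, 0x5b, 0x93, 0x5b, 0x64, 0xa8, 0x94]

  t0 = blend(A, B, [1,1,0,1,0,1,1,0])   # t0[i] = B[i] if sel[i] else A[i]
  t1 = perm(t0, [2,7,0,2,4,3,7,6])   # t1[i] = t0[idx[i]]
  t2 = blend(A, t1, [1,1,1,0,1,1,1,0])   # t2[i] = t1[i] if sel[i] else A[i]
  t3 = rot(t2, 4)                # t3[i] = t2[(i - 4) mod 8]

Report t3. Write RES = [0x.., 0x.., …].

RES = [0xdd, 0x93, 0x51, 0x51, 0x97, 0x51, 0xcf, 0xac]

t0 = [0xcf, 0x6c, 0x97, 0x93, 0xdd, 0x64, 0xa8, 0x51]
t1 = [0x97, 0x51, 0xcf, 0x97, 0xdd, 0x93, 0x51, 0xa8]
t2 = [0x97, 0x51, 0xcf, 0xac, 0xdd, 0x93, 0x51, 0x51]
t3 = [0xdd, 0x93, 0x51, 0x51, 0x97, 0x51, 0xcf, 0xac]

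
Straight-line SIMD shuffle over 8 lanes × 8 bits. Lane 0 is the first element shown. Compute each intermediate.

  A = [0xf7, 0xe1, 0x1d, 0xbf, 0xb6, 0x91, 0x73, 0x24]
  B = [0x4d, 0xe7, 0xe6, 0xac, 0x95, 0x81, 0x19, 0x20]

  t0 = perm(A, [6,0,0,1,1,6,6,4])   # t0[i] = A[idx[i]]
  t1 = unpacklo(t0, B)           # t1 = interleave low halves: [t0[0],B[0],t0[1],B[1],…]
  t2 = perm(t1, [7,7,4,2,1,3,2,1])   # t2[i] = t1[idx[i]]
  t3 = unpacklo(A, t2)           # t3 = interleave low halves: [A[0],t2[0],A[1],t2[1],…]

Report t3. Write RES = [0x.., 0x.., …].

  t0: 73 f7 f7 e1 e1 73 73 b6
  t1: 73 4d f7 e7 f7 e6 e1 ac
  t2: ac ac f7 f7 4d e7 f7 4d
  t3: f7 ac e1 ac 1d f7 bf f7

RES = [0xf7, 0xac, 0xe1, 0xac, 0x1d, 0xf7, 0xbf, 0xf7]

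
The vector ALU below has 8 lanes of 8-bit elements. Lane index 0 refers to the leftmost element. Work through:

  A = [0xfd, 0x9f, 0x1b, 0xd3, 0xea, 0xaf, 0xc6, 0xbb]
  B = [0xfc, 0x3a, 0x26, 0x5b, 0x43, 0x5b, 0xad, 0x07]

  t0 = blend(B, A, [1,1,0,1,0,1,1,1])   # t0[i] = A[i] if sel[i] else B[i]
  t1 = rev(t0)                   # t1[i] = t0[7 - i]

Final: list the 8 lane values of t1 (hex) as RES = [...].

RES = [ 0xbb  0xc6  0xaf  0x43  0xd3  0x26  0x9f  0xfd ]

  t0: fd 9f 26 d3 43 af c6 bb
  t1: bb c6 af 43 d3 26 9f fd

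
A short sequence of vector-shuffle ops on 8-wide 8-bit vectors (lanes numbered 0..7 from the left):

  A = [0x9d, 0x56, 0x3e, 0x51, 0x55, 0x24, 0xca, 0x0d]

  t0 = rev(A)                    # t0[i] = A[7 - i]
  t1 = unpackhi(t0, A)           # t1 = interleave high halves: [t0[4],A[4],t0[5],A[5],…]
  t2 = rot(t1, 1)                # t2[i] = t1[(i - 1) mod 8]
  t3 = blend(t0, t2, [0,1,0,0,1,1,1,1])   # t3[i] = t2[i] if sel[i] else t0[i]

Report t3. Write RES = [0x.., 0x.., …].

RES = [0x0d, 0x51, 0x24, 0x55, 0x24, 0x56, 0xca, 0x9d]

→ t0 |0d|ca|24|55|51|3e|56|9d|
→ t1 |51|55|3e|24|56|ca|9d|0d|
→ t2 |0d|51|55|3e|24|56|ca|9d|
→ t3 |0d|51|24|55|24|56|ca|9d|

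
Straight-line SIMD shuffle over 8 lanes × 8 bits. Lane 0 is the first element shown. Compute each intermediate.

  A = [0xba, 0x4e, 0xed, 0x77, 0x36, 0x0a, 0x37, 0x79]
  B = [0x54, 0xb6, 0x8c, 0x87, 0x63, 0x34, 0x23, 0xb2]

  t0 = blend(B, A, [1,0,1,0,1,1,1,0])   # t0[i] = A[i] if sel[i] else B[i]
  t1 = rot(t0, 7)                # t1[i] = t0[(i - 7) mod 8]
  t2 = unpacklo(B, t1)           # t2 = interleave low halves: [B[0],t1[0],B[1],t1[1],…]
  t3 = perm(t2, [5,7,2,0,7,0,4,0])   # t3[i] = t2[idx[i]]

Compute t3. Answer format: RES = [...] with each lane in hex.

RES = [ 0x87  0x36  0xb6  0x54  0x36  0x54  0x8c  0x54 ]

  t0: ba b6 ed 87 36 0a 37 b2
  t1: b6 ed 87 36 0a 37 b2 ba
  t2: 54 b6 b6 ed 8c 87 87 36
  t3: 87 36 b6 54 36 54 8c 54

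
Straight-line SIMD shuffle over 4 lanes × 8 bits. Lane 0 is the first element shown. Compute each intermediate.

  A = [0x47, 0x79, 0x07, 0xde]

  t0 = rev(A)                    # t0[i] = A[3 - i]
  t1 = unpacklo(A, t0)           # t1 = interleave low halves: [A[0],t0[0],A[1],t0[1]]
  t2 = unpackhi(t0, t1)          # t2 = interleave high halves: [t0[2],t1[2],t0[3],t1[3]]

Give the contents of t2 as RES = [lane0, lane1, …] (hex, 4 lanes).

  t0: de 07 79 47
  t1: 47 de 79 07
  t2: 79 79 47 07

RES = [ 0x79  0x79  0x47  0x07 ]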